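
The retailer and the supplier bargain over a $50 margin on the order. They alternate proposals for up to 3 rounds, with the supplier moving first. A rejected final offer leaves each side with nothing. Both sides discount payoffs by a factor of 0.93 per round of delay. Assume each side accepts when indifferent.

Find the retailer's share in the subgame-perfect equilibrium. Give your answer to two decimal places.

3.26

Work backward from the last round.
Round 3 (the supplier proposes): the retailer will accept anything ≥ 0, so the supplier offers 0 and keeps 50.
Round 2 (the retailer proposes): the supplier can get 50 next round, worth 0.93 × 50 = 46.5 now, so the retailer offers 46.5, keeping 3.5.
Round 1 (the supplier proposes): the retailer can get 3.5 next round, worth 0.93 × 3.5 = 3.255 now; the supplier offers that and keeps 46.745.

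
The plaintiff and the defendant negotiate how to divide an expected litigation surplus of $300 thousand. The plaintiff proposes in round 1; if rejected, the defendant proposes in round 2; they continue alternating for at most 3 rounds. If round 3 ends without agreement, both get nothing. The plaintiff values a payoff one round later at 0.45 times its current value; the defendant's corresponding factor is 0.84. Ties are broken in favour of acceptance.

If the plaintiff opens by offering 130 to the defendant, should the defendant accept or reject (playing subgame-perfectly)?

Reject

Round 3 (the plaintiff proposes): rejection yields 0 for the defendant; the plaintiff offers 0 and keeps 300.
Round 2 (the defendant proposes): the plaintiff can get 300 next round, worth 0.45 × 300 = 135 now. The defendant offers 135 and keeps 300 − 135 = 165.
So by rejecting in round 1, the defendant gets 165 next round, worth 0.84 × 165 = 138.6 now.
Offer 130 < 138.6, so the defendant rejects.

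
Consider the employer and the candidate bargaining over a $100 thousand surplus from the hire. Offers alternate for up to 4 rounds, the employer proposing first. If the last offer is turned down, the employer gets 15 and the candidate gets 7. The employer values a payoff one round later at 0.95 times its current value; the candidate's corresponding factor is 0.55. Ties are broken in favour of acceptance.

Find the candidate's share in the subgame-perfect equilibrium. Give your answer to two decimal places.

Round 4 (the candidate proposes): the employer gets 15 if talks fail, so the candidate offers 15 and keeps 85.
Round 3 (the employer proposes): the candidate can get 85 next round, worth 0.55 × 85 = 46.75 now, so the employer offers 46.75, keeping 53.25.
Round 2 (the candidate proposes): the employer can get 53.25 next round, worth 0.95 × 53.25 = 50.5875 now; the candidate offers that and keeps 49.4125.
Round 1 (the employer proposes): the candidate can get 49.4125 next round, worth 0.55 × 49.4125 = 27.176875 now. The employer offers 27.176875 and keeps 100 − 27.176875 = 72.823125.

27.18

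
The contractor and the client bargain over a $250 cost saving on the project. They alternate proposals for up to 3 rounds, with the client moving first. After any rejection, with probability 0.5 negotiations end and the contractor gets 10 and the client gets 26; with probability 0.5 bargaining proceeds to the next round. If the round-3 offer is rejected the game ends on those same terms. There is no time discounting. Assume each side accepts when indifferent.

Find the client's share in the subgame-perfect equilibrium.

By backward induction:
Round 3 (the client proposes): the contractor gets 10 if talks fail, so the client offers 10 and keeps 240.
Round 2 (the contractor proposes): rejecting gives the client an expected 0.5 × 240 + 0.5 × 26 = 133; the contractor offers that and keeps 117.
Round 1 (the client proposes): rejecting gives the contractor an expected 0.5 × 117 + 0.5 × 10 = 63.5. The client offers 63.5 and keeps 250 − 63.5 = 186.5.

186.5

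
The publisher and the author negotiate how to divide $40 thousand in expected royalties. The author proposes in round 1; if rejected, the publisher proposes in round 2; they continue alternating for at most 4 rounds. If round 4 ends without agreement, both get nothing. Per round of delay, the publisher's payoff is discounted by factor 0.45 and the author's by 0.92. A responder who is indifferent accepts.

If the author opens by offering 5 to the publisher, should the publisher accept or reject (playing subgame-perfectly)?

Reject

Round 4 (the publisher proposes): rejection yields 0 for the author; the publisher offers 0 and keeps 40.
Round 3 (the author proposes): the publisher can get 40 next round, worth 0.45 × 40 = 18 now; the author offers that and keeps 22.
Round 2 (the publisher proposes): the author can get 22 next round, worth 0.92 × 22 = 20.24 now; the publisher offers that and keeps 19.76.
So by rejecting in round 1, the publisher gets 19.76 next round, worth 0.45 × 19.76 = 8.892 now.
Offer 5 < 8.892, so the publisher rejects.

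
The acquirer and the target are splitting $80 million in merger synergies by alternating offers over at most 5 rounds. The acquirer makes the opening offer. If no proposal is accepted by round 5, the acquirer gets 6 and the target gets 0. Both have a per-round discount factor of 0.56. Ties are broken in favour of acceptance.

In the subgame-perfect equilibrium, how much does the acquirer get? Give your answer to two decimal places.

54.11

Work backward from the last round.
Round 5 (the acquirer proposes): the target will accept anything ≥ 0, so the acquirer offers 0 and keeps 80.
Round 4 (the target proposes): the acquirer can get 80 next round, worth 0.56 × 80 = 44.8 now, so the target offers 44.8, keeping 35.2.
Round 3 (the acquirer proposes): the target can get 35.2 next round, worth 0.56 × 35.2 = 19.712 now. The acquirer offers 19.712 and keeps 80 − 19.712 = 60.288.
Round 2 (the target proposes): the acquirer can get 60.288 next round, worth 0.56 × 60.288 = 33.76128 now. The target offers 33.76128 and keeps 80 − 33.76128 = 46.23872.
Round 1 (the acquirer proposes): the target can get 46.23872 next round, worth 0.56 × 46.23872 = 25.8936832 now, so the acquirer offers 25.8936832, keeping 54.1063168.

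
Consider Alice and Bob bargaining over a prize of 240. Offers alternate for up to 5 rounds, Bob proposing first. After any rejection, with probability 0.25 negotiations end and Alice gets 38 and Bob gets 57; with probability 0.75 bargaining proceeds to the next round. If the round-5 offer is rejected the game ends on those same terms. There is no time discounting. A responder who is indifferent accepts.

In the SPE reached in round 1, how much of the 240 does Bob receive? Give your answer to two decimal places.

By backward induction:
Round 5 (Bob proposes): Alice gets 38 if talks fail, so Bob offers 38 and keeps 202.
Round 4 (Alice proposes): rejecting gives Bob an expected 0.75 × 202 + 0.25 × 57 = 165.75, so Alice offers 165.75, keeping 74.25.
Round 3 (Bob proposes): rejecting gives Alice an expected 0.75 × 74.25 + 0.25 × 38 = 65.1875; Bob offers that and keeps 174.8125.
Round 2 (Alice proposes): rejecting gives Bob an expected 0.75 × 174.8125 + 0.25 × 57 = 145.359375; Alice offers that and keeps 94.640625.
Round 1 (Bob proposes): rejecting gives Alice an expected 0.75 × 94.640625 + 0.25 × 38 = 80.48046875, so Bob offers 80.48046875, keeping 159.51953125.

159.52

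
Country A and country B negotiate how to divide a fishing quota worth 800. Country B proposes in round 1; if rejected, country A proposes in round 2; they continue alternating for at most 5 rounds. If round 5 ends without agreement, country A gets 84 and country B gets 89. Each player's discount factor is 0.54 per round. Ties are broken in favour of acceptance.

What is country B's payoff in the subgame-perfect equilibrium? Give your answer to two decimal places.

Round 5 (country B proposes): country A gets 84 if talks fail, so country B offers 84 and keeps 716.
Round 4 (country A proposes): country B can get 716 next round, worth 0.54 × 716 = 386.64 now; country A offers that and keeps 413.36.
Round 3 (country B proposes): country A can get 413.36 next round, worth 0.54 × 413.36 = 223.2144 now; country B offers that and keeps 576.7856.
Round 2 (country A proposes): country B can get 576.7856 next round, worth 0.54 × 576.7856 = 311.464224 now; country A offers that and keeps 488.535776.
Round 1 (country B proposes): country A can get 488.535776 next round, worth 0.54 × 488.535776 = 263.80931904 now, so country B offers 263.80931904, keeping 536.19068096.

536.19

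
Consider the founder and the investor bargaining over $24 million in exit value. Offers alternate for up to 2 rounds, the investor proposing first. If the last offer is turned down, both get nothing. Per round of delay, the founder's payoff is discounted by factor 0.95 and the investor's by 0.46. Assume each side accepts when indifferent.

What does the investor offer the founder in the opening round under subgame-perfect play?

Solve by backward induction from round 2.
Round 2 (the founder proposes): the investor will accept anything ≥ 0, so the founder offers 0 and keeps 24.
Round 1 (the investor proposes): the founder can get 24 next round, worth 0.95 × 24 = 22.8 now; the investor offers that and keeps 1.2.

22.8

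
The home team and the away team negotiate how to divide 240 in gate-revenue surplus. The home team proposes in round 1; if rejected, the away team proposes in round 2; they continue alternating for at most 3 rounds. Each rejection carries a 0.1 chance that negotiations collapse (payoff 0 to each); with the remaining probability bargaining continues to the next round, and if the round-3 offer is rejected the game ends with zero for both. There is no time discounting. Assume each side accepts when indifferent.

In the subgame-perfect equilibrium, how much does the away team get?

21.6

By backward induction:
Round 3 (the home team proposes): the away team will accept anything ≥ 0, so the home team offers 0 and keeps 240.
Round 2 (the away team proposes): rejecting gives the home team an expected 0.9 × 240 = 216; the away team offers that and keeps 24.
Round 1 (the home team proposes): rejecting gives the away team an expected 0.9 × 24 = 21.6; the home team offers that and keeps 218.4.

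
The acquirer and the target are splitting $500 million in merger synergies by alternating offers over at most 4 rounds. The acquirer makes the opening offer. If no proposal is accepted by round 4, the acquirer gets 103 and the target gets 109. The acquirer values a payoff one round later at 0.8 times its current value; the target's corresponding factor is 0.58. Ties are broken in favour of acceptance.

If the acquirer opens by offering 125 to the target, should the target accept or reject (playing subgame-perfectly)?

Reject

Work out the target's continuation value if the offer is rejected.
Round 4 (the target proposes): the acquirer gets 103 if talks fail, so the target offers 103 and keeps 397.
Round 3 (the acquirer proposes): the target can get 397 next round, worth 0.58 × 397 = 230.26 now, so the acquirer offers 230.26, keeping 269.74.
Round 2 (the target proposes): the acquirer can get 269.74 next round, worth 0.8 × 269.74 = 215.792 now. The target offers 215.792 and keeps 500 − 215.792 = 284.208.
So by rejecting in round 1, the target gets 284.208 next round, worth 0.58 × 284.208 = 164.84064 now.
Offer 125 < 164.84064, so the target rejects.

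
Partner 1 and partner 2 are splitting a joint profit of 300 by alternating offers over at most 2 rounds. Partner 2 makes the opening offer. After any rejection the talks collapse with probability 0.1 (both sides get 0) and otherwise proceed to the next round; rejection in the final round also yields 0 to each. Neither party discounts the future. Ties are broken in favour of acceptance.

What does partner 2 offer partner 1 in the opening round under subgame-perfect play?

Round 2 (partner 1 proposes): rejection yields 0 for partner 2; partner 1 offers 0 and keeps 300.
Round 1 (partner 2 proposes): rejecting gives partner 1 an expected 0.9 × 300 = 270. Partner 2 offers 270 and keeps 300 − 270 = 30.

270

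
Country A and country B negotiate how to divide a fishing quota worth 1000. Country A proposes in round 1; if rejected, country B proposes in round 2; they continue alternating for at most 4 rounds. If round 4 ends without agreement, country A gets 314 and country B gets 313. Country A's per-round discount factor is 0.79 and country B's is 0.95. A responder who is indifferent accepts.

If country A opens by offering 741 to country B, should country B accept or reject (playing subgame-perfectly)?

Round 4 (country B proposes): country A gets 314 if talks fail, so country B offers 314 and keeps 686.
Round 3 (country A proposes): country B can get 686 next round, worth 0.95 × 686 = 651.7 now, so country A offers 651.7, keeping 348.3.
Round 2 (country B proposes): country A can get 348.3 next round, worth 0.79 × 348.3 = 275.157 now, so country B offers 275.157, keeping 724.843.
So by rejecting in round 1, country B gets 724.843 next round, worth 0.95 × 724.843 = 688.60085 now.
Offer 741 ≥ 688.60085, so country B accepts.

Accept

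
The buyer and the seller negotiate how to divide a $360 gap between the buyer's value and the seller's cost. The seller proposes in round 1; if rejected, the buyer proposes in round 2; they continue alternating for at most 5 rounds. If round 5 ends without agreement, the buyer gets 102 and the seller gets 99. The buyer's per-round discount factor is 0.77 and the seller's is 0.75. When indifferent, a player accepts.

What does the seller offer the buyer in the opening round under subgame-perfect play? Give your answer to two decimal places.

143.34

By backward induction:
Round 5 (the seller proposes): the buyer gets 102 if talks fail, so the seller offers 102 and keeps 258.
Round 4 (the buyer proposes): the seller can get 258 next round, worth 0.75 × 258 = 193.5 now, so the buyer offers 193.5, keeping 166.5.
Round 3 (the seller proposes): the buyer can get 166.5 next round, worth 0.77 × 166.5 = 128.205 now, so the seller offers 128.205, keeping 231.795.
Round 2 (the buyer proposes): the seller can get 231.795 next round, worth 0.75 × 231.795 = 173.84625 now; the buyer offers that and keeps 186.15375.
Round 1 (the seller proposes): the buyer can get 186.15375 next round, worth 0.77 × 186.15375 = 143.3383875 now, so the seller offers 143.3383875, keeping 216.6616125.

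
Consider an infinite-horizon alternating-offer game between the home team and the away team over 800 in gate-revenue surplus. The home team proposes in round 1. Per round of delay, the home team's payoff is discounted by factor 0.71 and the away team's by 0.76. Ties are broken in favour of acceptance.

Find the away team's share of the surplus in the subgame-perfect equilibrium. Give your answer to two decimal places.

382.97

When the home team proposes, the away team accepts any offer worth at least 0.76 times what the away team would get by proposing next round; and vice versa.
This gives x = 800 − 0.76y and y = 800 − 0.71x, where x and y are each side's share when it proposes.
Hence (1 − 0.76·0.71)x = 800(1 − 0.76), i.e. 0.4604·x = 192.
x ≈ 417.0287; the away team's share is 800 − x ≈ 382.9713.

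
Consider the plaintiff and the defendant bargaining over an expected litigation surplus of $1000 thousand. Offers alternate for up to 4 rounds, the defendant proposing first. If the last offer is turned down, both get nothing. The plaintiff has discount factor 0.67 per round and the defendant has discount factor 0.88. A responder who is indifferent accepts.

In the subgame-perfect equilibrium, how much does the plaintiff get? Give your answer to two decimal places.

Round 4 (the plaintiff proposes): rejection yields 0 for the defendant; the plaintiff offers 0 and keeps 1000.
Round 3 (the defendant proposes): the plaintiff can get 1000 next round, worth 0.67 × 1000 = 670 now. The defendant offers 670 and keeps 1000 − 670 = 330.
Round 2 (the plaintiff proposes): the defendant can get 330 next round, worth 0.88 × 330 = 290.4 now, so the plaintiff offers 290.4, keeping 709.6.
Round 1 (the defendant proposes): the plaintiff can get 709.6 next round, worth 0.67 × 709.6 = 475.432 now. The defendant offers 475.432 and keeps 1000 − 475.432 = 524.568.

475.43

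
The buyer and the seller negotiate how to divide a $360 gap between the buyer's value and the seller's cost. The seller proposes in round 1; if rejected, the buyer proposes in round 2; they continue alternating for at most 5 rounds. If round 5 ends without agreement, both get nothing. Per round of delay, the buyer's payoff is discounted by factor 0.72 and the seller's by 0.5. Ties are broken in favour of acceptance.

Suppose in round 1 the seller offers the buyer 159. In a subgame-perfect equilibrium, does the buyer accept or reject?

Round 5 (the seller proposes): rejection yields 0 for the buyer; the seller offers 0 and keeps 360.
Round 4 (the buyer proposes): the seller can get 360 next round, worth 0.5 × 360 = 180 now. The buyer offers 180 and keeps 360 − 180 = 180.
Round 3 (the seller proposes): the buyer can get 180 next round, worth 0.72 × 180 = 129.6 now; the seller offers that and keeps 230.4.
Round 2 (the buyer proposes): the seller can get 230.4 next round, worth 0.5 × 230.4 = 115.2 now, so the buyer offers 115.2, keeping 244.8.
So by rejecting in round 1, the buyer gets 244.8 next round, worth 0.72 × 244.8 = 176.256 now.
Offer 159 < 176.256, so the buyer rejects.

Reject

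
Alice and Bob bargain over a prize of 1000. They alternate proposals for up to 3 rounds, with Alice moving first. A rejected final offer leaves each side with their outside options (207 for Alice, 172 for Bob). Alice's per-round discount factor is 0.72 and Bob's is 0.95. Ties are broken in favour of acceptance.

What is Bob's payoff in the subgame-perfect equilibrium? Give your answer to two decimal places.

Round 3 (Alice proposes): Bob gets 172 if talks fail, so Alice offers 172 and keeps 828.
Round 2 (Bob proposes): Alice can get 828 next round, worth 0.72 × 828 = 596.16 now, so Bob offers 596.16, keeping 403.84.
Round 1 (Alice proposes): Bob can get 403.84 next round, worth 0.95 × 403.84 = 383.648 now. Alice offers 383.648 and keeps 1000 − 383.648 = 616.352.

383.65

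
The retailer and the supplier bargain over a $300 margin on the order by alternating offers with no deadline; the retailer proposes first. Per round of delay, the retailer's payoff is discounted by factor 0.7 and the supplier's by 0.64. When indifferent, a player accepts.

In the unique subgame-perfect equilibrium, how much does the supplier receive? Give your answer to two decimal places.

104.35

In a stationary SPE each proposer offers the other exactly their discounted continuation value.
If the retailer keeps x when proposing and the supplier keeps y when proposing, then x = 300 − 0.64y and y = 300 − 0.7x.
Solving: x = 300(1 − 0.64) / (1 − 0.7·0.64) = 108 / 0.552 ≈ 195.6522.
The supplier gets 300 − 195.6522 ≈ 104.3478.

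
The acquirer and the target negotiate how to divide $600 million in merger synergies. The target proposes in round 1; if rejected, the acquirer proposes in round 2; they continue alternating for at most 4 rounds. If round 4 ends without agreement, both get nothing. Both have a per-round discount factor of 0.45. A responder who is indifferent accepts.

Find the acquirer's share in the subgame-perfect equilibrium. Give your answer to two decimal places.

203.18

Round 4 (the acquirer proposes): the target will accept anything ≥ 0, so the acquirer offers 0 and keeps 600.
Round 3 (the target proposes): the acquirer can get 600 next round, worth 0.45 × 600 = 270 now. The target offers 270 and keeps 600 − 270 = 330.
Round 2 (the acquirer proposes): the target can get 330 next round, worth 0.45 × 330 = 148.5 now, so the acquirer offers 148.5, keeping 451.5.
Round 1 (the target proposes): the acquirer can get 451.5 next round, worth 0.45 × 451.5 = 203.175 now; the target offers that and keeps 396.825.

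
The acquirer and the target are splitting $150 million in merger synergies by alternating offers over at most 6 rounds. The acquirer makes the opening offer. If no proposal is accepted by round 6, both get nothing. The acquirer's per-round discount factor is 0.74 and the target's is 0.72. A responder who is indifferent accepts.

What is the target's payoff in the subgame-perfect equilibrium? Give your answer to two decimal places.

By backward induction:
Round 6 (the target proposes): the acquirer will accept anything ≥ 0, so the target offers 0 and keeps 150.
Round 5 (the acquirer proposes): the target can get 150 next round, worth 0.72 × 150 = 108 now. The acquirer offers 108 and keeps 150 − 108 = 42.
Round 4 (the target proposes): the acquirer can get 42 next round, worth 0.74 × 42 = 31.08 now, so the target offers 31.08, keeping 118.92.
Round 3 (the acquirer proposes): the target can get 118.92 next round, worth 0.72 × 118.92 = 85.6224 now. The acquirer offers 85.6224 and keeps 150 − 85.6224 = 64.3776.
Round 2 (the target proposes): the acquirer can get 64.3776 next round, worth 0.74 × 64.3776 = 47.639424 now, so the target offers 47.639424, keeping 102.360576.
Round 1 (the acquirer proposes): the target can get 102.360576 next round, worth 0.72 × 102.360576 = 73.69961472 now; the acquirer offers that and keeps 76.30038528.

73.70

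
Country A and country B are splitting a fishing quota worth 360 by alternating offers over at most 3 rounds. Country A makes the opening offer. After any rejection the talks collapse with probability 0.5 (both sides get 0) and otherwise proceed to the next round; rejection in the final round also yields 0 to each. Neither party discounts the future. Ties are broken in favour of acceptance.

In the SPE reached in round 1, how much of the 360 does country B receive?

By backward induction:
Round 3 (country A proposes): rejection yields 0 for country B; country A offers 0 and keeps 360.
Round 2 (country B proposes): rejecting gives country A an expected 0.5 × 360 = 180; country B offers that and keeps 180.
Round 1 (country A proposes): rejecting gives country B an expected 0.5 × 180 = 90, so country A offers 90, keeping 270.

90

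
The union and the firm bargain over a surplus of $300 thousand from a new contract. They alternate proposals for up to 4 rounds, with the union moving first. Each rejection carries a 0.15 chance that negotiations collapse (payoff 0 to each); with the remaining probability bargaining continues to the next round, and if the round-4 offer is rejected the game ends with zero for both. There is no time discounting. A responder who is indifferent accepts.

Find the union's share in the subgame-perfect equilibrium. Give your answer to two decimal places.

Round 4 (the firm proposes): the union will accept anything ≥ 0, so the firm offers 0 and keeps 300.
Round 3 (the union proposes): rejecting gives the firm an expected 0.85 × 300 = 255, so the union offers 255, keeping 45.
Round 2 (the firm proposes): rejecting gives the union an expected 0.85 × 45 = 38.25. The firm offers 38.25 and keeps 300 − 38.25 = 261.75.
Round 1 (the union proposes): rejecting gives the firm an expected 0.85 × 261.75 = 222.4875, so the union offers 222.4875, keeping 77.5125.

77.51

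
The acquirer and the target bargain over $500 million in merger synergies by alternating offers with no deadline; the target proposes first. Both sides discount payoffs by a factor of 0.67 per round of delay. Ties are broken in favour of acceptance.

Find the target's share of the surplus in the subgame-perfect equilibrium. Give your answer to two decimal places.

Let x be the target's share when the target proposes and y be the acquirer's share when the acquirer proposes.
The acquirer accepts iff offered ≥ 0.67·y, so x = 500 − 0.67y. Symmetrically y = 500 − 0.67x.
Substituting: x = 500 − 0.67(500 − 0.67x), giving x(1 − 0.67·0.67) = 500(1 − 0.67).
So x = 500 × 0.33 / 0.5511 ≈ 299.4012, and the acquirer receives 500 − x ≈ 200.5988.

299.40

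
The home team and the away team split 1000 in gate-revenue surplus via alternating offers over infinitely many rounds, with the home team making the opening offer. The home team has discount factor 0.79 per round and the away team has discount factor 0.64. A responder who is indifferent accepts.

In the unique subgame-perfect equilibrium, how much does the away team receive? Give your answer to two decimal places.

Let x be the home team's share when the home team proposes and y be the away team's share when the away team proposes.
The away team accepts iff offered ≥ 0.64·y, so x = 1000 − 0.64y. Symmetrically y = 1000 − 0.79x.
Substituting: x = 1000 − 0.64(1000 − 0.79x), giving x(1 − 0.79·0.64) = 1000(1 − 0.64).
So x = 1000 × 0.36 / 0.4944 ≈ 728.1553, and the away team receives 1000 − x ≈ 271.8447.

271.84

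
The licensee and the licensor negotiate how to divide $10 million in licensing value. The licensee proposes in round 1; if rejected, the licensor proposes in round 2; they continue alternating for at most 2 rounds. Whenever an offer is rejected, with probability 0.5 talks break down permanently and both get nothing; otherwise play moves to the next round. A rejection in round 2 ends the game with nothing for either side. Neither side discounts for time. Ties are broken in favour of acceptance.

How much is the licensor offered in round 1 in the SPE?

Round 2 (the licensor proposes): rejection yields 0 for the licensee; the licensor offers 0 and keeps 10.
Round 1 (the licensee proposes): rejecting gives the licensor an expected 0.5 × 10 = 5. The licensee offers 5 and keeps 10 − 5 = 5.

5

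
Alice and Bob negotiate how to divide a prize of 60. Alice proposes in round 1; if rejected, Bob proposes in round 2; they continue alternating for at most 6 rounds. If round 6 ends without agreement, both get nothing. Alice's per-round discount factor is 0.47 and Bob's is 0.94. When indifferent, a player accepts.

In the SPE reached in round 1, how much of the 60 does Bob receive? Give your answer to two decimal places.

54.11

By backward induction:
Round 6 (Bob proposes): Alice will accept anything ≥ 0, so Bob offers 0 and keeps 60.
Round 5 (Alice proposes): Bob can get 60 next round, worth 0.94 × 60 = 56.4 now, so Alice offers 56.4, keeping 3.6.
Round 4 (Bob proposes): Alice can get 3.6 next round, worth 0.47 × 3.6 = 1.692 now; Bob offers that and keeps 58.308.
Round 3 (Alice proposes): Bob can get 58.308 next round, worth 0.94 × 58.308 = 54.80952 now. Alice offers 54.80952 and keeps 60 − 54.80952 = 5.19048.
Round 2 (Bob proposes): Alice can get 5.19048 next round, worth 0.47 × 5.19048 = 2.4395256 now; Bob offers that and keeps 57.5604744.
Round 1 (Alice proposes): Bob can get 57.5604744 next round, worth 0.94 × 57.5604744 = 54.106845936 now; Alice offers that and keeps 5.893154064.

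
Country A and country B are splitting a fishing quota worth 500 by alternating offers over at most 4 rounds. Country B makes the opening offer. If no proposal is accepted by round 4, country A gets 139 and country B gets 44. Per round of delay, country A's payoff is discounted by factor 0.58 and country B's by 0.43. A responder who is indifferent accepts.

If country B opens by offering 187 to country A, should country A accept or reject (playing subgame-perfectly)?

Reject

Work out country A's continuation value if the offer is rejected.
Round 4 (country A proposes): country B gets 44 if talks fail, so country A offers 44 and keeps 456.
Round 3 (country B proposes): country A can get 456 next round, worth 0.58 × 456 = 264.48 now; country B offers that and keeps 235.52.
Round 2 (country A proposes): country B can get 235.52 next round, worth 0.43 × 235.52 = 101.2736 now; country A offers that and keeps 398.7264.
So by rejecting in round 1, country A gets 398.7264 next round, worth 0.58 × 398.7264 = 231.261312 now.
Offer 187 < 231.261312, so country A rejects.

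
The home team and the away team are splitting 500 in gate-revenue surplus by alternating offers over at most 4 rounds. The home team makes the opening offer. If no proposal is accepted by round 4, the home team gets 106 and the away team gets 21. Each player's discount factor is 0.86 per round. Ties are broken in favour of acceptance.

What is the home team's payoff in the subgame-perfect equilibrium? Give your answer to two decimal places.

189.19

Round 4 (the away team proposes): the home team gets 106 if talks fail, so the away team offers 106 and keeps 394.
Round 3 (the home team proposes): the away team can get 394 next round, worth 0.86 × 394 = 338.84 now; the home team offers that and keeps 161.16.
Round 2 (the away team proposes): the home team can get 161.16 next round, worth 0.86 × 161.16 = 138.5976 now; the away team offers that and keeps 361.4024.
Round 1 (the home team proposes): the away team can get 361.4024 next round, worth 0.86 × 361.4024 = 310.806064 now; the home team offers that and keeps 189.193936.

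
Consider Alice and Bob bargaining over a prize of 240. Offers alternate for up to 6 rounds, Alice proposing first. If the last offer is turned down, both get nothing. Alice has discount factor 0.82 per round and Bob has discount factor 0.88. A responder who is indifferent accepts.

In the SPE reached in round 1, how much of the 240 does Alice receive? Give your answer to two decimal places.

64.58

Round 6 (Bob proposes): Alice will accept anything ≥ 0, so Bob offers 0 and keeps 240.
Round 5 (Alice proposes): Bob can get 240 next round, worth 0.88 × 240 = 211.2 now; Alice offers that and keeps 28.8.
Round 4 (Bob proposes): Alice can get 28.8 next round, worth 0.82 × 28.8 = 23.616 now; Bob offers that and keeps 216.384.
Round 3 (Alice proposes): Bob can get 216.384 next round, worth 0.88 × 216.384 = 190.41792 now. Alice offers 190.41792 and keeps 240 − 190.41792 = 49.58208.
Round 2 (Bob proposes): Alice can get 49.58208 next round, worth 0.82 × 49.58208 = 40.6573056 now, so Bob offers 40.6573056, keeping 199.3426944.
Round 1 (Alice proposes): Bob can get 199.3426944 next round, worth 0.88 × 199.3426944 = 175.421571072 now, so Alice offers 175.421571072, keeping 64.578428928.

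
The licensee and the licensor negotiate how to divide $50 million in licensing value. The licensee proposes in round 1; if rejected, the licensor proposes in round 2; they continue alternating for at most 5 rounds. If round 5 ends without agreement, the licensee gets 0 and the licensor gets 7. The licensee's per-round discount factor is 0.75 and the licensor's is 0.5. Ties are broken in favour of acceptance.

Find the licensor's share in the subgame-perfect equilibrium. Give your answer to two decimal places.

Round 5 (the licensee proposes): the licensor gets 7 if talks fail, so the licensee offers 7 and keeps 43.
Round 4 (the licensor proposes): the licensee can get 43 next round, worth 0.75 × 43 = 32.25 now; the licensor offers that and keeps 17.75.
Round 3 (the licensee proposes): the licensor can get 17.75 next round, worth 0.5 × 17.75 = 8.875 now; the licensee offers that and keeps 41.125.
Round 2 (the licensor proposes): the licensee can get 41.125 next round, worth 0.75 × 41.125 = 30.84375 now; the licensor offers that and keeps 19.15625.
Round 1 (the licensee proposes): the licensor can get 19.15625 next round, worth 0.5 × 19.15625 = 9.578125 now, so the licensee offers 9.578125, keeping 40.421875.

9.58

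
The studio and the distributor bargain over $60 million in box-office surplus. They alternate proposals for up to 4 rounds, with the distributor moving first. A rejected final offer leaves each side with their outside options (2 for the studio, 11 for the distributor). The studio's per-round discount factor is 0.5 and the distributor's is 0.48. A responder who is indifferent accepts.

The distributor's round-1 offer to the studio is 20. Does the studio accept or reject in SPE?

Reject

Round 4 (the studio proposes): the distributor gets 11 if talks fail, so the studio offers 11 and keeps 49.
Round 3 (the distributor proposes): the studio can get 49 next round, worth 0.5 × 49 = 24.5 now. The distributor offers 24.5 and keeps 60 − 24.5 = 35.5.
Round 2 (the studio proposes): the distributor can get 35.5 next round, worth 0.48 × 35.5 = 17.04 now. The studio offers 17.04 and keeps 60 − 17.04 = 42.96.
So by rejecting in round 1, the studio gets 42.96 next round, worth 0.5 × 42.96 = 21.48 now.
Offer 20 < 21.48, so the studio rejects.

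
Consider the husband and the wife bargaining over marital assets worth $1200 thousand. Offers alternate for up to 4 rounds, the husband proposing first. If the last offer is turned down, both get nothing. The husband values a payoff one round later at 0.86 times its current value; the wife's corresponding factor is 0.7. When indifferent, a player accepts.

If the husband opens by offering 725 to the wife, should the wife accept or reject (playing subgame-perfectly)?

Round 4 (the wife proposes): rejection yields 0 for the husband; the wife offers 0 and keeps 1200.
Round 3 (the husband proposes): the wife can get 1200 next round, worth 0.7 × 1200 = 840 now, so the husband offers 840, keeping 360.
Round 2 (the wife proposes): the husband can get 360 next round, worth 0.86 × 360 = 309.6 now; the wife offers that and keeps 890.4.
So by rejecting in round 1, the wife gets 890.4 next round, worth 0.7 × 890.4 = 623.28 now.
Offer 725 ≥ 623.28, so the wife accepts.

Accept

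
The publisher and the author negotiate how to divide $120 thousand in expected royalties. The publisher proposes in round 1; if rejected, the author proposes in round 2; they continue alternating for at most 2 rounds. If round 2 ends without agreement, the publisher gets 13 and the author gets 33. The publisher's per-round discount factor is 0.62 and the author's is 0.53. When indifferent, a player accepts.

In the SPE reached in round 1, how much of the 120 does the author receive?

56.71

Round 2 (the author proposes): the publisher gets 13 if talks fail, so the author offers 13 and keeps 107.
Round 1 (the publisher proposes): the author can get 107 next round, worth 0.53 × 107 = 56.71 now. The publisher offers 56.71 and keeps 120 − 56.71 = 63.29.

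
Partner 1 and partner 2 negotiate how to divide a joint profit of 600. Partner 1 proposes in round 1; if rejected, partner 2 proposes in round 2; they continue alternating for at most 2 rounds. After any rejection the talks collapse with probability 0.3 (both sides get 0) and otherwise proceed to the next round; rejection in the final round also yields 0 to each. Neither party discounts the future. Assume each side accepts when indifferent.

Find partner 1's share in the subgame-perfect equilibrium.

180

By backward induction:
Round 2 (partner 2 proposes): rejection yields 0 for partner 1; partner 2 offers 0 and keeps 600.
Round 1 (partner 1 proposes): rejecting gives partner 2 an expected 0.7 × 600 = 420, so partner 1 offers 420, keeping 180.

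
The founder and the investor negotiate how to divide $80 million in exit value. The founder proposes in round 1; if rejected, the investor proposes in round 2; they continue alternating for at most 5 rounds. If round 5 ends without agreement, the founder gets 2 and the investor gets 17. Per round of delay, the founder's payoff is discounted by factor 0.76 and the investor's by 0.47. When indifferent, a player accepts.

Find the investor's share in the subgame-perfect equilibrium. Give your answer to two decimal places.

Round 5 (the founder proposes): the investor gets 17 if talks fail, so the founder offers 17 and keeps 63.
Round 4 (the investor proposes): the founder can get 63 next round, worth 0.76 × 63 = 47.88 now, so the investor offers 47.88, keeping 32.12.
Round 3 (the founder proposes): the investor can get 32.12 next round, worth 0.47 × 32.12 = 15.0964 now; the founder offers that and keeps 64.9036.
Round 2 (the investor proposes): the founder can get 64.9036 next round, worth 0.76 × 64.9036 = 49.326736 now; the investor offers that and keeps 30.673264.
Round 1 (the founder proposes): the investor can get 30.673264 next round, worth 0.47 × 30.673264 = 14.41643408 now, so the founder offers 14.41643408, keeping 65.58356592.

14.42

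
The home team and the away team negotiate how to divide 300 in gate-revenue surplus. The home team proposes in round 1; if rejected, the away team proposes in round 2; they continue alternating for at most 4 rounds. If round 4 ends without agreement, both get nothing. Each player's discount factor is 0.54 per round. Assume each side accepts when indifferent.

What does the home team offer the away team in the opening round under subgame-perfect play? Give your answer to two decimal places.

Round 4 (the away team proposes): rejection yields 0 for the home team; the away team offers 0 and keeps 300.
Round 3 (the home team proposes): the away team can get 300 next round, worth 0.54 × 300 = 162 now. The home team offers 162 and keeps 300 − 162 = 138.
Round 2 (the away team proposes): the home team can get 138 next round, worth 0.54 × 138 = 74.52 now; the away team offers that and keeps 225.48.
Round 1 (the home team proposes): the away team can get 225.48 next round, worth 0.54 × 225.48 = 121.7592 now. The home team offers 121.7592 and keeps 300 − 121.7592 = 178.2408.

121.76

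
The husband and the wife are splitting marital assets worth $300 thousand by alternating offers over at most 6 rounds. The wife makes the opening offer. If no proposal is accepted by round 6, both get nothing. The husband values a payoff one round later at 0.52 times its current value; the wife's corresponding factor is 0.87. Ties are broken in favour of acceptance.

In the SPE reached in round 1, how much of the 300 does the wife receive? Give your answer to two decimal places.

238.62

Round 6 (the husband proposes): the wife will accept anything ≥ 0, so the husband offers 0 and keeps 300.
Round 5 (the wife proposes): the husband can get 300 next round, worth 0.52 × 300 = 156 now; the wife offers that and keeps 144.
Round 4 (the husband proposes): the wife can get 144 next round, worth 0.87 × 144 = 125.28 now, so the husband offers 125.28, keeping 174.72.
Round 3 (the wife proposes): the husband can get 174.72 next round, worth 0.52 × 174.72 = 90.8544 now, so the wife offers 90.8544, keeping 209.1456.
Round 2 (the husband proposes): the wife can get 209.1456 next round, worth 0.87 × 209.1456 = 181.956672 now. The husband offers 181.956672 and keeps 300 − 181.956672 = 118.043328.
Round 1 (the wife proposes): the husband can get 118.043328 next round, worth 0.52 × 118.043328 = 61.38253056 now. The wife offers 61.38253056 and keeps 300 − 61.38253056 = 238.61746944.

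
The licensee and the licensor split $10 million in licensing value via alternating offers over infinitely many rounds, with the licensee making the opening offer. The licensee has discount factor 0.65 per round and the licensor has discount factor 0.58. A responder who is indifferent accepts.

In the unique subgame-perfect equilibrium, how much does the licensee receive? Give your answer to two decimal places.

When the licensee proposes, the licensor accepts any offer worth at least 0.58 times what the licensor would get by proposing next round; and vice versa.
This gives x = 10 − 0.58y and y = 10 − 0.65x, where x and y are each side's share when it proposes.
Hence (1 − 0.58·0.65)x = 10(1 − 0.58), i.e. 0.623·x = 4.2.
x ≈ 6.7416; the licensor's share is 10 − x ≈ 3.2584.

6.74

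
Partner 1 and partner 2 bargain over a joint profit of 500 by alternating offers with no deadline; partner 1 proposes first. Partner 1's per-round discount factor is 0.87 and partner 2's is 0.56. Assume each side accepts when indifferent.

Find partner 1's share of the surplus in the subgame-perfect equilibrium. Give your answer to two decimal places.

When partner 1 proposes, partner 2 accepts any offer worth at least 0.56 times what partner 2 would get by proposing next round; and vice versa.
This gives x = 500 − 0.56y and y = 500 − 0.87x, where x and y are each side's share when it proposes.
Hence (1 − 0.56·0.87)x = 500(1 − 0.56), i.e. 0.5128·x = 220.
x ≈ 429.0172; partner 2's share is 500 − x ≈ 70.9828.

429.02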